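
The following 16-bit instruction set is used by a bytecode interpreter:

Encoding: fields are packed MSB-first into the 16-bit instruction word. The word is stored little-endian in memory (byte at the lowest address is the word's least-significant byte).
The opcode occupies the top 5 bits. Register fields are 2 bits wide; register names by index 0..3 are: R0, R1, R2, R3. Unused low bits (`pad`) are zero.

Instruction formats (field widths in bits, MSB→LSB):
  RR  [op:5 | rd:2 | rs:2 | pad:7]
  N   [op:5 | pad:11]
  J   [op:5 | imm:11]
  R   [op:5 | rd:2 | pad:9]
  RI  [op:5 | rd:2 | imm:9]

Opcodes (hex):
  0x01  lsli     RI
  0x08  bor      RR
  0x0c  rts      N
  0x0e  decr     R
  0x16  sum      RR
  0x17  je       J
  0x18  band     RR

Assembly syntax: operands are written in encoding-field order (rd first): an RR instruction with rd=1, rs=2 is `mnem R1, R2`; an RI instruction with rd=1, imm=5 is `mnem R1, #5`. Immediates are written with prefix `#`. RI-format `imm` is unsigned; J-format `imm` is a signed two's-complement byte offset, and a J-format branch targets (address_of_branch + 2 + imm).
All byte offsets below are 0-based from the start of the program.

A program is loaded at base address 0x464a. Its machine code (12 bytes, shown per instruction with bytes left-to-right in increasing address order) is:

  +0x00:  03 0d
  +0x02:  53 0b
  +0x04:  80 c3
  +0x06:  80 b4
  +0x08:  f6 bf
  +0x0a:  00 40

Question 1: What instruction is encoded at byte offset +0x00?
+0x00: 03 0d ⇒ word 0x0d03 (little)
  top 5b → 0x1 → lsli [RI]
  [10:9] rd=2 = R2
  [8:0] imm=259 = #259

lsli R2, #259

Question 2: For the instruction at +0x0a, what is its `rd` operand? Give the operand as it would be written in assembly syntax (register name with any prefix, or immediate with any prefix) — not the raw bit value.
+0x0a: 00 40 ⇒ word 0x4000 (little)
  op=0x4000>>11=0x8 ⇒ bor (RR)
  [10:9] rd=0 = R0
  [8:7] rs=0 = R0

R0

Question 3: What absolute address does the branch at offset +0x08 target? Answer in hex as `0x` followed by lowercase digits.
0x464a

+0x08: f6 bf ⇒ word 0xbff6 (little)
  op=0xbff6>>11=0x17 ⇒ je (J)
  imm@[10:0]=0x7f6 (s11→-10) ⇒ #-10
  target = base 0x464a + off 0x08 + 2 + imm -10 = 0x464a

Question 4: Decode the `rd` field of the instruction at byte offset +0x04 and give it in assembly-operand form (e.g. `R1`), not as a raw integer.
R1

[04] 80 c3 → 0xc380
  op=0xc380>>11=0x18 ⇒ band (RR)
  [10:9] rd=1 = R1
  [8:7] rs=3 = R3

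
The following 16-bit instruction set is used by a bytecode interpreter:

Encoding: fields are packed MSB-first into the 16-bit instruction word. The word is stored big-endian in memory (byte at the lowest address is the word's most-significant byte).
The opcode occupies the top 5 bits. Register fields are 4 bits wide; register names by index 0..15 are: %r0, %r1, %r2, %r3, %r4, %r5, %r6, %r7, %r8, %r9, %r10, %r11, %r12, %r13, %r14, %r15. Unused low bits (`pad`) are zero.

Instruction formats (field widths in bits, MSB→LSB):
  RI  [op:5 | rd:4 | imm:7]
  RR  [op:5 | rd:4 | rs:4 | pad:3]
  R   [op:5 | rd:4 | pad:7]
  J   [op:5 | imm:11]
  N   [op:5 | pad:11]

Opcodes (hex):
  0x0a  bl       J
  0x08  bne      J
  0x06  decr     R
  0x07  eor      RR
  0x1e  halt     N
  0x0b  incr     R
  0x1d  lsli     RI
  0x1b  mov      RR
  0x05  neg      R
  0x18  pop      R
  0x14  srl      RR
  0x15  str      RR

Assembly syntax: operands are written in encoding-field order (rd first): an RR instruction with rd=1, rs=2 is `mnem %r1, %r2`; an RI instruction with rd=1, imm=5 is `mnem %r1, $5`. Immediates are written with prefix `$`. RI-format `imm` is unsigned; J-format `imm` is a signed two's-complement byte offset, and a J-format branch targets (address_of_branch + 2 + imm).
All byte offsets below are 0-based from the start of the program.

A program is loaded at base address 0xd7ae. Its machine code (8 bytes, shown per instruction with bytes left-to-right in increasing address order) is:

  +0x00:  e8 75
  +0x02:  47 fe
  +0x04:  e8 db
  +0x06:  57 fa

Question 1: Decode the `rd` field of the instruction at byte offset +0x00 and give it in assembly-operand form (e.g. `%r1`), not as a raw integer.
%r0

[00] e8 75 → 0xe875
  opcode bits[15:11]=0x1d: lsli/RI
  [10:7] rd=0 = %r0
  [6:0] imm=117 = $117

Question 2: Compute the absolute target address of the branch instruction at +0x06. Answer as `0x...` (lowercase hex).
0xd7b0

@+06  big-endian(57 fa) = 0x57fa
  top 5b → 0xa → bl [J]
  imm@[10:0]=0x7fa (s11→-6) ⇒ $-6
  target = base 0xd7ae + off 0x06 + 2 + imm -6 = 0xd7b0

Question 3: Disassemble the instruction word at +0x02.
off 0x02: read 47 fe as big → 0x47fe
  opcode bits[15:11]=0x8: bne/J
  [10:0] imm=2046 (s11→-2) = $-2

bne $-2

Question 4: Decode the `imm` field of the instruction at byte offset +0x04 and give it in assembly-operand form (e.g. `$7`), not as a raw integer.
@+04  big-endian(e8 db) = 0xe8db
  opcode bits[15:11]=0x1d: lsli/RI
  rd@[10:7]=0x1 ⇒ %r1
  imm@[6:0]=0x5b ⇒ $91

$91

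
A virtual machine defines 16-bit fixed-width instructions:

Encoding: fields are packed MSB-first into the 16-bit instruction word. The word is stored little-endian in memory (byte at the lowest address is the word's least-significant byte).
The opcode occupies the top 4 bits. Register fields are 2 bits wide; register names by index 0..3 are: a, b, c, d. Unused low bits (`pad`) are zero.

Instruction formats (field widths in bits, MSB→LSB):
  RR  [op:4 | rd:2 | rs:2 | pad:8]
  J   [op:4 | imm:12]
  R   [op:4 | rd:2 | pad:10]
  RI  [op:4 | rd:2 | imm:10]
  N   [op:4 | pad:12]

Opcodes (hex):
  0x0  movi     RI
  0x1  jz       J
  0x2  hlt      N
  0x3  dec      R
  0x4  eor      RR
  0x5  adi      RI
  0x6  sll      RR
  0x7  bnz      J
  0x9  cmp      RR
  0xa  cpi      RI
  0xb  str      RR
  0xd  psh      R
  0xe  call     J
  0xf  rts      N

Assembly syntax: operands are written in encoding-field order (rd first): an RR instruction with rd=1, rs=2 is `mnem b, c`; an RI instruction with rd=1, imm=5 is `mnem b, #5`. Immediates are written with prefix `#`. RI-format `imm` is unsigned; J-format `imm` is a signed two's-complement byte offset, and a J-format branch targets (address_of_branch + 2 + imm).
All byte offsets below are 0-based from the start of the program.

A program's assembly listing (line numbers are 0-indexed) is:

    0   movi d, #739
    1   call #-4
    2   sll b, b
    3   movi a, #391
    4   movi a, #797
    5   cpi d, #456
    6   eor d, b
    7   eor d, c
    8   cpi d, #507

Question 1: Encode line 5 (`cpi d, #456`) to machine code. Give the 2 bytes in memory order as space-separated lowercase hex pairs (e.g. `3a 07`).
L5: cpi op=0xa:4|rd=3:2|imm=456:10 ⇒ 0xadc8 ⇒ little c8 ad

c8 ad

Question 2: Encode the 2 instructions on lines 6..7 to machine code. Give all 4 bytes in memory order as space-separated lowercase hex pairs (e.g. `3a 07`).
00 4d 00 4e

line 6 (eor): pack op=0x4:4|rd=3:2|rs=1:2|pad=0:8 = 0x4d00; little→ 00 4d
line 7 (eor): pack op=0x4:4|rd=3:2|rs=2:2|pad=0:8 = 0x4e00; little→ 00 4e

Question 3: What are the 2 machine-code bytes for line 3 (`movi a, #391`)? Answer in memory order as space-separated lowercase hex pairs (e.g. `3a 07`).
line 3 (movi): pack op=0x0:4|rd=0:2|imm=391:10 = 0x0187; little→ 87 01

87 01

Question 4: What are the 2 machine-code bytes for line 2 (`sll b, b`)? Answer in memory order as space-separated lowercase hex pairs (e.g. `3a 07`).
00 65

line 2 (sll): pack op=0x6:4|rd=1:2|rs=1:2|pad=0:8 = 0x6500; little→ 00 65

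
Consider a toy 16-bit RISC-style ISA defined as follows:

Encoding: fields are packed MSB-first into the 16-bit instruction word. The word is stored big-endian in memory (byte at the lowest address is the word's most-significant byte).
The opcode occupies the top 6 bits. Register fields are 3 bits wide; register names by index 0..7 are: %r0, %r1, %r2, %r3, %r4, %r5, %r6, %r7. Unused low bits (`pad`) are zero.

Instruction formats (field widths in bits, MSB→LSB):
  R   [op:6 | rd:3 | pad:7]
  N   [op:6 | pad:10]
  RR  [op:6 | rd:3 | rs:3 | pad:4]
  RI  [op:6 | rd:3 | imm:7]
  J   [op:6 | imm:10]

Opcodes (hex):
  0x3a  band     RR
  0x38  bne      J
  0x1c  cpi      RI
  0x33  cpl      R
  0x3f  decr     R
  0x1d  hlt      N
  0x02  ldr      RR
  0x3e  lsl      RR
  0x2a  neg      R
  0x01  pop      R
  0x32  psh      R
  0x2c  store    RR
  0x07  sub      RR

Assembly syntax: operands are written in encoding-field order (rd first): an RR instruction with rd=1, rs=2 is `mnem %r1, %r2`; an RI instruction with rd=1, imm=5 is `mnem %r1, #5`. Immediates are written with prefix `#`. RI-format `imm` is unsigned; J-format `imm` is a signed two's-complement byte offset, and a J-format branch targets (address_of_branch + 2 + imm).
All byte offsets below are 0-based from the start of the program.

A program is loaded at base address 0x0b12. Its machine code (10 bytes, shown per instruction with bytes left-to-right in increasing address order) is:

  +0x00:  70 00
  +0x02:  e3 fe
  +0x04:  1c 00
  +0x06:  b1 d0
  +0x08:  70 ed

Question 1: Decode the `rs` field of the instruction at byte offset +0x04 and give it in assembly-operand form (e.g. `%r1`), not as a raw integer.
%r0

+0x04: 1c 00 ⇒ word 0x1c00 (big)
  op=0x1c00>>10=0x7 ⇒ sub (RR)
  rd: (w>>7)&0x7=0x0 → %r0
  rs: (w>>4)&0x7=0x0 → %r0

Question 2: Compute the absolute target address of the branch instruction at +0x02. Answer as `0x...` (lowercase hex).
0x0b14

@+02  big-endian(e3 fe) = 0xe3fe
  top 6b → 0x38 → bne [J]
  imm@[9:0]=0x3fe (s10→-2) ⇒ #-2
  target = base 0x0b12 + off 0x02 + 2 + imm -2 = 0x0b14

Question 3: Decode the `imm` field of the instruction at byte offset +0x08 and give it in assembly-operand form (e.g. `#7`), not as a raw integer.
@+08  big-endian(70 ed) = 0x70ed
  op=0x70ed>>10=0x1c ⇒ cpi (RI)
  rd: (w>>7)&0x7=0x1 → %r1
  imm: (w>>0)&0x7f=0x6d → #109

#109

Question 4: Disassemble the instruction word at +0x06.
+0x06: b1 d0 ⇒ word 0xb1d0 (big)
  opcode bits[15:10]=0x2c: store/RR
  rd: (w>>7)&0x7=0x3 → %r3
  rs: (w>>4)&0x7=0x5 → %r5

store %r3, %r5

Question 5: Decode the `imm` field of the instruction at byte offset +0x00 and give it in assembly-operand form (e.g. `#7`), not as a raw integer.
[00] 70 00 → 0x7000
  op=0x7000>>10=0x1c ⇒ cpi (RI)
  rd@[9:7]=0x0 ⇒ %r0
  imm@[6:0]=0x0 ⇒ #0

#0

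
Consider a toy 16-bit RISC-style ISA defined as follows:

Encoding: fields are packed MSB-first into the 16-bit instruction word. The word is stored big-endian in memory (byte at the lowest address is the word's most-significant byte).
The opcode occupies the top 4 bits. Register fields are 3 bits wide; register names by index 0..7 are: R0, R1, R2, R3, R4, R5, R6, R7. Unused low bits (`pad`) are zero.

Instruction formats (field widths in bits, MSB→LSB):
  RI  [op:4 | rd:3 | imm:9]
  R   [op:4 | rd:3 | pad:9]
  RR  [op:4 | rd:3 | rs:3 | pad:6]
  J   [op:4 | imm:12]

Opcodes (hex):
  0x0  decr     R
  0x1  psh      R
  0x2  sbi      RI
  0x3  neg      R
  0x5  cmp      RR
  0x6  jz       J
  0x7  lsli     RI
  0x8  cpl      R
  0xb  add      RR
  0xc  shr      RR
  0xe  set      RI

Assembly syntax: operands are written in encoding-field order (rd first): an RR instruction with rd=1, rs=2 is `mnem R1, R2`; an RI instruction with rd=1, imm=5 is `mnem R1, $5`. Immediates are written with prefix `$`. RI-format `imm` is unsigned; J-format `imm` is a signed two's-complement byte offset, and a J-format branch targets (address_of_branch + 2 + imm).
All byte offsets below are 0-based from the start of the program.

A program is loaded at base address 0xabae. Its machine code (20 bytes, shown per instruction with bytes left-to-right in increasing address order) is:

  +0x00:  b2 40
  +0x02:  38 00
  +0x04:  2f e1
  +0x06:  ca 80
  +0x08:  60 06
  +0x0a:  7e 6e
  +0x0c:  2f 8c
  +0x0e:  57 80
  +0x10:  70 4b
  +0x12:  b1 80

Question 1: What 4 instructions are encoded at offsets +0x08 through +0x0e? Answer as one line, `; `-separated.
off 0x08: read 60 06 as big → 0x6006
  op=0x6006>>12=0x6 ⇒ jz (J)
  [11:0] imm=6 = $6
off 0x0a: read 7e 6e as big → 0x7e6e
  op=0x7e6e>>12=0x7 ⇒ lsli (RI)
  [11:9] rd=7 = R7
  [8:0] imm=110 = $110
off 0x0c: read 2f 8c as big → 0x2f8c
  op=0x2f8c>>12=0x2 ⇒ sbi (RI)
  [11:9] rd=7 = R7
  [8:0] imm=396 = $396
off 0x0e: read 57 80 as big → 0x5780
  op=0x5780>>12=0x5 ⇒ cmp (RR)
  [11:9] rd=3 = R3
  [8:6] rs=6 = R6

jz $6; lsli R7, $110; sbi R7, $396; cmp R3, R6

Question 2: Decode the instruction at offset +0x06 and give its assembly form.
off 0x06: read ca 80 as big → 0xca80
  opcode bits[15:12]=0xc: shr/RR
  rd@[11:9]=0x5 ⇒ R5
  rs@[8:6]=0x2 ⇒ R2

shr R5, R2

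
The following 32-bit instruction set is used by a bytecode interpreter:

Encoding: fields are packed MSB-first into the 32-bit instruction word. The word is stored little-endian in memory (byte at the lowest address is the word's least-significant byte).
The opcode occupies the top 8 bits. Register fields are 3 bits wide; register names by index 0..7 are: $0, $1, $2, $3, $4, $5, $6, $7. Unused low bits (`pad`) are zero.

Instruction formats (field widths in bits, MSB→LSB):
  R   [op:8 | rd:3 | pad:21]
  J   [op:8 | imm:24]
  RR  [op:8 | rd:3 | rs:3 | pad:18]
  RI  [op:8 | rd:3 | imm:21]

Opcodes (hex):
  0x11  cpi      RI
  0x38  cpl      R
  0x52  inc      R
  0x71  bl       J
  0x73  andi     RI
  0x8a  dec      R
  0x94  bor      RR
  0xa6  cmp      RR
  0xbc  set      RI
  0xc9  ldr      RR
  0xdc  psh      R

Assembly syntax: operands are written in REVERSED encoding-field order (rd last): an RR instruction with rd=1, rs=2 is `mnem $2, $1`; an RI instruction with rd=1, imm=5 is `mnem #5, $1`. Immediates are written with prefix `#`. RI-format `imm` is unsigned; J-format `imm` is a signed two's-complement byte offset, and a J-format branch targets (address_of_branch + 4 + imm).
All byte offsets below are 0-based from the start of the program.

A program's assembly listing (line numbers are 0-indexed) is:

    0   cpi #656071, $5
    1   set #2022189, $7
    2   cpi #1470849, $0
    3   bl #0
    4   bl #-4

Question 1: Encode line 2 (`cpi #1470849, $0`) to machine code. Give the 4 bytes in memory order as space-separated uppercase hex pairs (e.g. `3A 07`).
81 71 16 11

line 2 (cpi): pack op=0x11:8|rd=0:3|imm=1470849:21 = 0x11167181; little→ 81 71 16 11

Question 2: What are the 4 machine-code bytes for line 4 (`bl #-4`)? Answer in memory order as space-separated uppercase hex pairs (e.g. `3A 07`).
FC FF FF 71

line 4 (bl): pack op=0x71:8|imm=-4:24 = 0x71fffffc; little→ fc ff ff 71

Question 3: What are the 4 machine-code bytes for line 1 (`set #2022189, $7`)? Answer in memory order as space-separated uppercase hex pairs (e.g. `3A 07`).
L1: set op=0xbc:8|rd=7:3|imm=2022189:21 ⇒ 0xbcfedb2d ⇒ little 2d db fe bc

2D DB FE BC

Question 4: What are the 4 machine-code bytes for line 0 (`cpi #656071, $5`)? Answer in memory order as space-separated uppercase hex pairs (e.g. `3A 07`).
0. cpi fields op=0x11:8|rd=5:3|imm=656071:21 → word 11aa02c7h → c7 02 aa 11

C7 02 AA 11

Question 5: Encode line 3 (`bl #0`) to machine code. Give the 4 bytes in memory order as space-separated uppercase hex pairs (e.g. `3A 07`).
3. bl fields op=0x71:8|imm=0:24 → word 71000000h → 00 00 00 71

00 00 00 71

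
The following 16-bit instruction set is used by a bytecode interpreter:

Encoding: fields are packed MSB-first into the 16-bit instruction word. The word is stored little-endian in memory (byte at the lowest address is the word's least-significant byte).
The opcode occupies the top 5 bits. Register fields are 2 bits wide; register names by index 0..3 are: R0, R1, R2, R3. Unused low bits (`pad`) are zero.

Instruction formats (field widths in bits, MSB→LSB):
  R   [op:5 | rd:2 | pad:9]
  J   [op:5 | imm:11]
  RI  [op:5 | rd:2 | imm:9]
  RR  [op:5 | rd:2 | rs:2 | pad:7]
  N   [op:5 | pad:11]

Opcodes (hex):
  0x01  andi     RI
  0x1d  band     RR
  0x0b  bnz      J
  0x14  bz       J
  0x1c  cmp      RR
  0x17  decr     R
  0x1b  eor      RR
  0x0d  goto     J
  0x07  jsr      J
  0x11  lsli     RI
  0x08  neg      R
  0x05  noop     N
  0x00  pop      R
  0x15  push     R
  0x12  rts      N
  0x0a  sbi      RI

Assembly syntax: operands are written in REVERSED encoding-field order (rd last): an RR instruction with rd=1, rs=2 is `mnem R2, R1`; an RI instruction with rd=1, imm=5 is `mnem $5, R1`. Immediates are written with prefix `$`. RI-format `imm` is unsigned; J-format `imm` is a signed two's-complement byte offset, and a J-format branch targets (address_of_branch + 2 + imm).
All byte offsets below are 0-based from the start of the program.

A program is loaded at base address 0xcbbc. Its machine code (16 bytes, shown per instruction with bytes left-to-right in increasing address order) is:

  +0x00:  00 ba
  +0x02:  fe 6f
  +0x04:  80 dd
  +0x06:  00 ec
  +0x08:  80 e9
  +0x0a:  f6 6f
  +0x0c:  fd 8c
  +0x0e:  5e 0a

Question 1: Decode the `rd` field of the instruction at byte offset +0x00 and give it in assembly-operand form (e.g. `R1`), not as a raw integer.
off 0x00: read 00 ba as little → 0xba00
  op=0xba00>>11=0x17 ⇒ decr (R)
  [10:9] rd=1 = R1

R1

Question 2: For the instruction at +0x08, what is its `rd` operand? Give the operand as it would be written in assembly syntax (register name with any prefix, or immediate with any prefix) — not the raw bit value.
+0x08: 80 e9 ⇒ word 0xe980 (little)
  opcode bits[15:11]=0x1d: band/RR
  [10:9] rd=0 = R0
  [8:7] rs=3 = R3

R0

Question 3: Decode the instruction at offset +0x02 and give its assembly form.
@+02  little-endian(fe 6f) = 0x6ffe
  opcode bits[15:11]=0xd: goto/J
  imm@[10:0]=0x7fe (s11→-2) ⇒ $-2

goto $-2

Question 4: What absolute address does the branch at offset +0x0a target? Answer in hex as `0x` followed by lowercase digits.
off 0x0a: read f6 6f as little → 0x6ff6
  opcode bits[15:11]=0xd: goto/J
  imm: (w>>0)&0x7ff=0x7f6 (s11→-10) → $-10
  target = base 0xcbbc + off 0x0a + 2 + imm -10 = 0xcbbe

0xcbbe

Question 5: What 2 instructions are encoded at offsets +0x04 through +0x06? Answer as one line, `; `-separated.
eor R3, R2; band R0, R2

+0x04: 80 dd ⇒ word 0xdd80 (little)
  op=0xdd80>>11=0x1b ⇒ eor (RR)
  rd@[10:9]=0x2 ⇒ R2
  rs@[8:7]=0x3 ⇒ R3
+0x06: 00 ec ⇒ word 0xec00 (little)
  op=0xec00>>11=0x1d ⇒ band (RR)
  rd@[10:9]=0x2 ⇒ R2
  rs@[8:7]=0x0 ⇒ R0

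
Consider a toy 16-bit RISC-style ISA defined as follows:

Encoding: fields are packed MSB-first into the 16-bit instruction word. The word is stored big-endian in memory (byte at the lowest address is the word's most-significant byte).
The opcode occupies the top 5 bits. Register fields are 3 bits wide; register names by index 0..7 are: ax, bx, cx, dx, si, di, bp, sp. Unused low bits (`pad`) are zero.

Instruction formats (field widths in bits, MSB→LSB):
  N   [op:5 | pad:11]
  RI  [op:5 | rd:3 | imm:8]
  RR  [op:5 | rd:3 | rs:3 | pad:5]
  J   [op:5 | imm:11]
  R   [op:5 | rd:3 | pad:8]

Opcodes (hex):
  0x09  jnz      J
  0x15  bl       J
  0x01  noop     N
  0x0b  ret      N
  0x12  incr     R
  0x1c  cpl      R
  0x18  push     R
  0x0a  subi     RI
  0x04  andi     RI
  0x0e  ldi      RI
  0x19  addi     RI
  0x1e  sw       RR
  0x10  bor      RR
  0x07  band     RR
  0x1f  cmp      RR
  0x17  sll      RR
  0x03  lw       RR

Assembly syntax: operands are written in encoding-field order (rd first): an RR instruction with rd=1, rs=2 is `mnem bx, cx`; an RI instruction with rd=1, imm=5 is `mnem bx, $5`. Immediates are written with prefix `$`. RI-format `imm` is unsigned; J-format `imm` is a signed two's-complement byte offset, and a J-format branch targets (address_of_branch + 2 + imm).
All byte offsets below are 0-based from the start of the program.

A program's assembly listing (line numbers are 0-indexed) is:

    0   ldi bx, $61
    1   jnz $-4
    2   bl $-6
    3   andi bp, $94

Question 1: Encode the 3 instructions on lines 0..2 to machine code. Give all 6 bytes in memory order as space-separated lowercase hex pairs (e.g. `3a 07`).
0. ldi fields op=0xe:5|rd=1:3|imm=61:8 → word 713dh → 71 3d
1. jnz fields op=0x9:5|imm=-4:11 → word 4ffch → 4f fc
2. bl fields op=0x15:5|imm=-6:11 → word affah → af fa

71 3d 4f fc af fa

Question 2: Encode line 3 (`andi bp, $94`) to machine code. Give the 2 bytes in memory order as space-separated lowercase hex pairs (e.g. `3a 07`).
L3: andi op=0x4:5|rd=6:3|imm=94:8 ⇒ 0x265e ⇒ big 26 5e

26 5e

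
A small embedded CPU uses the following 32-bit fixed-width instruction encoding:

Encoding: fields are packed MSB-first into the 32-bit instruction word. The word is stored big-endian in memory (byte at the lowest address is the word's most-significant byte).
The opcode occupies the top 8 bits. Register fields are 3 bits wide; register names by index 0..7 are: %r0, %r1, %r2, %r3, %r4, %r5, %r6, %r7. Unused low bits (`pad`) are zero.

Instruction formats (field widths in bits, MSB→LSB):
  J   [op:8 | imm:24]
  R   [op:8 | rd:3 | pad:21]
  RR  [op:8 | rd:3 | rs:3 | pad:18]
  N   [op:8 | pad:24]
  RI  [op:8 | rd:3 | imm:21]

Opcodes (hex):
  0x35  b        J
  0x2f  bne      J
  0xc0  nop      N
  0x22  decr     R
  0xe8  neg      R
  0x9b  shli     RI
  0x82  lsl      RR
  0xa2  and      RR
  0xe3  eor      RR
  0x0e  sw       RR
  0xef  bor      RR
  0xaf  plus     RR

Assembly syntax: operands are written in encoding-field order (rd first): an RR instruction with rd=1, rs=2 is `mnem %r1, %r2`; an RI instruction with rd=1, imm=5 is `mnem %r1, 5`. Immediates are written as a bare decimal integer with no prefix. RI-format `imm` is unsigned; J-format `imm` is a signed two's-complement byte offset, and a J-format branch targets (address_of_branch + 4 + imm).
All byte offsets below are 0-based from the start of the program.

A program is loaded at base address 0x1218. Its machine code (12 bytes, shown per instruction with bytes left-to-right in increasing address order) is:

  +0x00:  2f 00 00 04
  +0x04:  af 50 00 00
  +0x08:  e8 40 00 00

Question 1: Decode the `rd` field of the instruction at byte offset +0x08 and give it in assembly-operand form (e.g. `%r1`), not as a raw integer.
+0x08: e8 40 00 00 ⇒ word 0xe8400000 (big)
  opcode bits[31:24]=0xe8: neg/R
  rd: (w>>21)&0x7=0x2 → %r2

%r2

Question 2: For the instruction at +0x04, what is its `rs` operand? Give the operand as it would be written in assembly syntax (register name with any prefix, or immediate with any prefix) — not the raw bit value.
off 0x04: read af 50 00 00 as big → 0xaf500000
  opcode bits[31:24]=0xaf: plus/RR
  rd@[23:21]=0x2 ⇒ %r2
  rs@[20:18]=0x4 ⇒ %r4

%r4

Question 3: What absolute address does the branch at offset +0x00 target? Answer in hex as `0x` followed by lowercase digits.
0x1220

[00] 2f 00 00 04 → 0x2f000004
  opcode bits[31:24]=0x2f: bne/J
  imm@[23:0]=0x4 ⇒ 4
  target = base 0x1218 + off 0x00 + 4 + imm 4 = 0x1220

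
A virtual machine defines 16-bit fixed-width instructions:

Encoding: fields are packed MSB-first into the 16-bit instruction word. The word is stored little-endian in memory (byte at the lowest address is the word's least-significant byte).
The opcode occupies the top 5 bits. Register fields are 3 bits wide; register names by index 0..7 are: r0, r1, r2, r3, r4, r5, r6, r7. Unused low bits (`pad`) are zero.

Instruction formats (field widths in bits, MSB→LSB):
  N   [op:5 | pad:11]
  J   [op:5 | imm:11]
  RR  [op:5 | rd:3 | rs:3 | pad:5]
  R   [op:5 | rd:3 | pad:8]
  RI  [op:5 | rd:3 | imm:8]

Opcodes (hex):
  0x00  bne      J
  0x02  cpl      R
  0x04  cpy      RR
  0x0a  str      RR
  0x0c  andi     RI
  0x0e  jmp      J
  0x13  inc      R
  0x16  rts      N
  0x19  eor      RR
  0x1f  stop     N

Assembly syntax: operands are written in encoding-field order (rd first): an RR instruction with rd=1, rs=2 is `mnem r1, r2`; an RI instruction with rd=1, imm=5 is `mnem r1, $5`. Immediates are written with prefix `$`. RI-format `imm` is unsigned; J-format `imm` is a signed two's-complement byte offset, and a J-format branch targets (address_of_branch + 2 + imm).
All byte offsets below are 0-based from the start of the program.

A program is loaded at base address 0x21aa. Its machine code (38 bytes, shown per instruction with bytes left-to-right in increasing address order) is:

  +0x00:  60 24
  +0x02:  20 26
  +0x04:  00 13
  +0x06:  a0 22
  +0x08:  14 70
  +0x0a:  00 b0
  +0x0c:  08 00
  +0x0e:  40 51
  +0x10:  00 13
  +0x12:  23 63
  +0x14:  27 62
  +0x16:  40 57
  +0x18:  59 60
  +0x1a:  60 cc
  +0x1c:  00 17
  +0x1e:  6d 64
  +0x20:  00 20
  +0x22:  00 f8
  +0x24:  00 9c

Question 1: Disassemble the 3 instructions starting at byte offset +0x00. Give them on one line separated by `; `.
off 0x00: read 60 24 as little → 0x2460
  top 5b → 0x4 → cpy [RR]
  [10:8] rd=4 = r4
  [7:5] rs=3 = r3
off 0x02: read 20 26 as little → 0x2620
  top 5b → 0x4 → cpy [RR]
  [10:8] rd=6 = r6
  [7:5] rs=1 = r1
off 0x04: read 00 13 as little → 0x1300
  top 5b → 0x2 → cpl [R]
  [10:8] rd=3 = r3

cpy r4, r3; cpy r6, r1; cpl r3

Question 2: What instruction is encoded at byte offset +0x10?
cpl r3

+0x10: 00 13 ⇒ word 0x1300 (little)
  top 5b → 0x2 → cpl [R]
  rd: (w>>8)&0x7=0x3 → r3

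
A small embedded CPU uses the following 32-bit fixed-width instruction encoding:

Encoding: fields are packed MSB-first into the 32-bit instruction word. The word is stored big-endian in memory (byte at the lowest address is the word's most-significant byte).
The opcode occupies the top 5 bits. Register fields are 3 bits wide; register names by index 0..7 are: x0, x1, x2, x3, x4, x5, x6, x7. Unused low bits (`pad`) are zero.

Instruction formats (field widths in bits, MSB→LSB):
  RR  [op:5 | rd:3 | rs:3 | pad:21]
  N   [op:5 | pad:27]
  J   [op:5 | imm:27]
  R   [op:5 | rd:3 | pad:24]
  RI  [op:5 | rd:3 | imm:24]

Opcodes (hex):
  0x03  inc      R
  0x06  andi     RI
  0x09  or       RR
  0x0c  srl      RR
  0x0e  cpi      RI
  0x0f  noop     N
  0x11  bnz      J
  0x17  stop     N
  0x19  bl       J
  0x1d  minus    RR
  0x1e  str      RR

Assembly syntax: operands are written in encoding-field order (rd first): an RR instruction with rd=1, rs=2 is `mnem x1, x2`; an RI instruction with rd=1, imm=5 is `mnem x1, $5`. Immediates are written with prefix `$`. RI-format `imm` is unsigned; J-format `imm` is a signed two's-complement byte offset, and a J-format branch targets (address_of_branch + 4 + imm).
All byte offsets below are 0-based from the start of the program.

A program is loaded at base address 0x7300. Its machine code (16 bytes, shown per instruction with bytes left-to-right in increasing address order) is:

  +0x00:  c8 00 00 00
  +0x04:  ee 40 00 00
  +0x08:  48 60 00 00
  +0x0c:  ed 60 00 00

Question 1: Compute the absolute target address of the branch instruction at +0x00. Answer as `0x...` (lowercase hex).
0x7304

+0x00: c8 00 00 00 ⇒ word 0xc8000000 (big)
  top 5b → 0x19 → bl [J]
  imm: (w>>0)&0x7ffffff=0x0 → $0
  target = base 0x7300 + off 0x00 + 4 + imm 0 = 0x7304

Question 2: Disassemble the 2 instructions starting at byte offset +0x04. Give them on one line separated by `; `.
[04] ee 40 00 00 → 0xee400000
  op=0xee400000>>27=0x1d ⇒ minus (RR)
  rd@[26:24]=0x6 ⇒ x6
  rs@[23:21]=0x2 ⇒ x2
[08] 48 60 00 00 → 0x48600000
  op=0x48600000>>27=0x9 ⇒ or (RR)
  rd@[26:24]=0x0 ⇒ x0
  rs@[23:21]=0x3 ⇒ x3

minus x6, x2; or x0, x3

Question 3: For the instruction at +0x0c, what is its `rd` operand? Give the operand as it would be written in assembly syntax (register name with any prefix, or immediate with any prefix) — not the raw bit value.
x5

@+0c  big-endian(ed 60 00 00) = 0xed600000
  op=0xed600000>>27=0x1d ⇒ minus (RR)
  [26:24] rd=5 = x5
  [23:21] rs=3 = x3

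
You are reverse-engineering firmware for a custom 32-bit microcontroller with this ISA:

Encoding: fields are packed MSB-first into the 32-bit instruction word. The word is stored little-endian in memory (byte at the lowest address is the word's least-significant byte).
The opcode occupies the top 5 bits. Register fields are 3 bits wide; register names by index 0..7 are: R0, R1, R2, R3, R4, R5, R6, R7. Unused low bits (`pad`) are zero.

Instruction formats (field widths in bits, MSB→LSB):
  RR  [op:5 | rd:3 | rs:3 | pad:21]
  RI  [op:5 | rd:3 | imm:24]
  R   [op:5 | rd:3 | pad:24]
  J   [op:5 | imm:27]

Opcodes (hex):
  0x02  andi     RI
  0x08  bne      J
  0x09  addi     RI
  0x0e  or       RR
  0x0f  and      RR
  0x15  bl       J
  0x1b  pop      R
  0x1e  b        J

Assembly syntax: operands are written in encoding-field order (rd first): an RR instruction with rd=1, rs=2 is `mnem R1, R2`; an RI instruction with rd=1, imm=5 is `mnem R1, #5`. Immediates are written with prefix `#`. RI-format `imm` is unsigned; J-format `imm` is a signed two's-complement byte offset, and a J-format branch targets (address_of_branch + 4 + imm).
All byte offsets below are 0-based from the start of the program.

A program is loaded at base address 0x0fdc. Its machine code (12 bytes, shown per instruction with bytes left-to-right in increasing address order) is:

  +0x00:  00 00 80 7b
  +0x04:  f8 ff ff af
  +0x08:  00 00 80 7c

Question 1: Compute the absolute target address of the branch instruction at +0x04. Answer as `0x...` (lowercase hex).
+0x04: f8 ff ff af ⇒ word 0xaffffff8 (little)
  op=0xaffffff8>>27=0x15 ⇒ bl (J)
  [26:0] imm=134217720 (s27→-8) = #-8
  target = base 0x0fdc + off 0x04 + 4 + imm -8 = 0x0fdc

0x0fdc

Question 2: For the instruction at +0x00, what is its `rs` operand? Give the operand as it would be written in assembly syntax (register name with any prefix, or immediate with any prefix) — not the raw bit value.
+0x00: 00 00 80 7b ⇒ word 0x7b800000 (little)
  op=0x7b800000>>27=0xf ⇒ and (RR)
  rd: (w>>24)&0x7=0x3 → R3
  rs: (w>>21)&0x7=0x4 → R4

R4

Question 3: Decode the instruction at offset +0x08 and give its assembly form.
and R4, R4

+0x08: 00 00 80 7c ⇒ word 0x7c800000 (little)
  top 5b → 0xf → and [RR]
  rd: (w>>24)&0x7=0x4 → R4
  rs: (w>>21)&0x7=0x4 → R4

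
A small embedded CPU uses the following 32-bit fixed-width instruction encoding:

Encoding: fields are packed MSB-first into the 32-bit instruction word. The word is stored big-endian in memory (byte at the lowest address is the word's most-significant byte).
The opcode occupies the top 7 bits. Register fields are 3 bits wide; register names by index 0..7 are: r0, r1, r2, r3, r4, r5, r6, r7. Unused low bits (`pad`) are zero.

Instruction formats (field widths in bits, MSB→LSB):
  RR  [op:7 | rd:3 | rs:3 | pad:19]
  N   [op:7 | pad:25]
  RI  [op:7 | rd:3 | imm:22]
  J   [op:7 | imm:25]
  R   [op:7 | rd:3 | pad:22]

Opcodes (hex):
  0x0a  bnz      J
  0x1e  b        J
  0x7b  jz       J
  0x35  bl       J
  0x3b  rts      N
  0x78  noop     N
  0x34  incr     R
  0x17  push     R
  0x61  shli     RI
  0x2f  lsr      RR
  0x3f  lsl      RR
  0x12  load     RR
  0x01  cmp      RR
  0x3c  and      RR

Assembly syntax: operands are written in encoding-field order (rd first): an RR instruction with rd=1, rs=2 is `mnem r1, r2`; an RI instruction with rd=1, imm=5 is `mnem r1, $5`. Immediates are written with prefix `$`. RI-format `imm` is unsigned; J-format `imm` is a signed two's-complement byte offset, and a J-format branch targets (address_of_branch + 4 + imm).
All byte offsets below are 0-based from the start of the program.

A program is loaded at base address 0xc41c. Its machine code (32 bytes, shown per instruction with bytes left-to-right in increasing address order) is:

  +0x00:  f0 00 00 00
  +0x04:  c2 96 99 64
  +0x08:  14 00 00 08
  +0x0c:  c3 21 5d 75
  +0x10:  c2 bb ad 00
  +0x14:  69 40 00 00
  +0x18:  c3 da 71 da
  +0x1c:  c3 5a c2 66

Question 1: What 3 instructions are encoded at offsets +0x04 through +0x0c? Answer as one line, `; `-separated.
+0x04: c2 96 99 64 ⇒ word 0xc2969964 (big)
  op=0xc2969964>>25=0x61 ⇒ shli (RI)
  [24:22] rd=2 = r2
  [21:0] imm=1481060 = $1481060
+0x08: 14 00 00 08 ⇒ word 0x14000008 (big)
  op=0x14000008>>25=0xa ⇒ bnz (J)
  [24:0] imm=8 = $8
+0x0c: c3 21 5d 75 ⇒ word 0xc3215d75 (big)
  op=0xc3215d75>>25=0x61 ⇒ shli (RI)
  [24:22] rd=4 = r4
  [21:0] imm=2186613 = $2186613

shli r2, $1481060; bnz $8; shli r4, $2186613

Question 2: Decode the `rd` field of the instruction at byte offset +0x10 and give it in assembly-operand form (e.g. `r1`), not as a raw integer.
[10] c2 bb ad 00 → 0xc2bbad00
  opcode bits[31:25]=0x61: shli/RI
  rd: (w>>22)&0x7=0x2 → r2
  imm: (w>>0)&0x3fffff=0x3bad00 → $3910912

r2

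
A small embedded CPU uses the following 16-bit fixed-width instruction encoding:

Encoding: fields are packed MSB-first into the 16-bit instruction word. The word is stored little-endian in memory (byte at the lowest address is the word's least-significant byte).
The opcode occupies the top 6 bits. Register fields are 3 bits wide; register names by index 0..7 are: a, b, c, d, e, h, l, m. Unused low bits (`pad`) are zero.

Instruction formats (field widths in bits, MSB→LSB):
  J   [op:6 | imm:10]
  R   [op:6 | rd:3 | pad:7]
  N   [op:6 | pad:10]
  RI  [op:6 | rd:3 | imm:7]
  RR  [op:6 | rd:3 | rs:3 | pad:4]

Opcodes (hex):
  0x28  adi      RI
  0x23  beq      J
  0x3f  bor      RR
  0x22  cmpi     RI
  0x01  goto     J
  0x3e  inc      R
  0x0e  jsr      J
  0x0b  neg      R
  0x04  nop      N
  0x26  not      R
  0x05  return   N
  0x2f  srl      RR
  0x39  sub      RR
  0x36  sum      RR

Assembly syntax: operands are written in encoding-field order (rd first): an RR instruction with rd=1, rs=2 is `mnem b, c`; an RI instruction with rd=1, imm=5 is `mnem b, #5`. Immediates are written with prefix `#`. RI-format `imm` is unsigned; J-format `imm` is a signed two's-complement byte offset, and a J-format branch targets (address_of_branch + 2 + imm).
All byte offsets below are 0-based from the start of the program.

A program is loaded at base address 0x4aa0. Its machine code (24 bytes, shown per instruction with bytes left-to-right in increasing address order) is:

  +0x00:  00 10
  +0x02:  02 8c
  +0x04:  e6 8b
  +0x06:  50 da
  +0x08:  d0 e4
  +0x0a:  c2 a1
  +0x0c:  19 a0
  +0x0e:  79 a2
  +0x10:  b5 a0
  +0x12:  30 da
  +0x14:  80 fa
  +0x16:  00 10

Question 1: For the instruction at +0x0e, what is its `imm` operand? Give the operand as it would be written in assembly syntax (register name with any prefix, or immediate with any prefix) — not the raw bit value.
#121

off 0x0e: read 79 a2 as little → 0xa279
  op=0xa279>>10=0x28 ⇒ adi (RI)
  [9:7] rd=4 = e
  [6:0] imm=121 = #121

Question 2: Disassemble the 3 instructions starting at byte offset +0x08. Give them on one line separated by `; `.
off 0x08: read d0 e4 as little → 0xe4d0
  op=0xe4d0>>10=0x39 ⇒ sub (RR)
  rd: (w>>7)&0x7=0x1 → b
  rs: (w>>4)&0x7=0x5 → h
off 0x0a: read c2 a1 as little → 0xa1c2
  op=0xa1c2>>10=0x28 ⇒ adi (RI)
  rd: (w>>7)&0x7=0x3 → d
  imm: (w>>0)&0x7f=0x42 → #66
off 0x0c: read 19 a0 as little → 0xa019
  op=0xa019>>10=0x28 ⇒ adi (RI)
  rd: (w>>7)&0x7=0x0 → a
  imm: (w>>0)&0x7f=0x19 → #25

sub b, h; adi d, #66; adi a, #25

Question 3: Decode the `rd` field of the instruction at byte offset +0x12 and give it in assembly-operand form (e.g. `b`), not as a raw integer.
@+12  little-endian(30 da) = 0xda30
  top 6b → 0x36 → sum [RR]
  rd: (w>>7)&0x7=0x4 → e
  rs: (w>>4)&0x7=0x3 → d

e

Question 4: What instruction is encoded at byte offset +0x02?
off 0x02: read 02 8c as little → 0x8c02
  top 6b → 0x23 → beq [J]
  imm@[9:0]=0x2 ⇒ #2

beq #2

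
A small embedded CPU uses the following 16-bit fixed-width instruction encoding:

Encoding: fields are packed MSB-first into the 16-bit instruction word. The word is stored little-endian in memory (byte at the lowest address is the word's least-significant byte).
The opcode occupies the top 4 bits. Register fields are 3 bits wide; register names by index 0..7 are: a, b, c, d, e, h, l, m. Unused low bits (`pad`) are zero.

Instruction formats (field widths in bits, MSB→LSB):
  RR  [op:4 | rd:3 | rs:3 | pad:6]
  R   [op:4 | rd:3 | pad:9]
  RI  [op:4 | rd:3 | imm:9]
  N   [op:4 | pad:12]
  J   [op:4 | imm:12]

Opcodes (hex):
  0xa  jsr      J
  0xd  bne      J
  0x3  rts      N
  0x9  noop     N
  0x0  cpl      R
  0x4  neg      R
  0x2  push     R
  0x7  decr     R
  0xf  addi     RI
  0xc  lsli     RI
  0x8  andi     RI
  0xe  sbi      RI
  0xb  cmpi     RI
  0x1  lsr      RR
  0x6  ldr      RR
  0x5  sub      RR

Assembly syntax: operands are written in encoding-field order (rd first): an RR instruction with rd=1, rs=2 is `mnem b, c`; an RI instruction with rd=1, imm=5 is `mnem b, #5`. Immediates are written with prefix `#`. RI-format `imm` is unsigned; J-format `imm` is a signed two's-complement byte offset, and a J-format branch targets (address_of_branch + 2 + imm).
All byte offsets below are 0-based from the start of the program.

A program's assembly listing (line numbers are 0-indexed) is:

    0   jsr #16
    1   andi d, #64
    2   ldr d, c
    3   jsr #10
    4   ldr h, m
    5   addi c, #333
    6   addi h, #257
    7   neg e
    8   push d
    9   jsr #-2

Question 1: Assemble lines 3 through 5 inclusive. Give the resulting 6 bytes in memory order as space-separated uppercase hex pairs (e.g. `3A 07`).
0A A0 C0 6B 4D F5

line 3 (jsr): pack op=0xa:4|imm=10:12 = 0xa00a; little→ 0a a0
line 4 (ldr): pack op=0x6:4|rd=5:3|rs=7:3|pad=0:6 = 0x6bc0; little→ c0 6b
line 5 (addi): pack op=0xf:4|rd=2:3|imm=333:9 = 0xf54d; little→ 4d f5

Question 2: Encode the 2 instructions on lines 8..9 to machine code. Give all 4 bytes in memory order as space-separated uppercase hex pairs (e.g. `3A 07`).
00 26 FE AF

L8: push op=0x2:4|rd=3:3|pad=0:9 ⇒ 0x2600 ⇒ little 00 26
L9: jsr op=0xa:4|imm=-2:12 ⇒ 0xaffe ⇒ little fe af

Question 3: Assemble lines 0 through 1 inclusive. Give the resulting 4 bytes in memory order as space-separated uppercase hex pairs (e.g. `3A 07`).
10 A0 40 86

line 0 (jsr): pack op=0xa:4|imm=16:12 = 0xa010; little→ 10 a0
line 1 (andi): pack op=0x8:4|rd=3:3|imm=64:9 = 0x8640; little→ 40 86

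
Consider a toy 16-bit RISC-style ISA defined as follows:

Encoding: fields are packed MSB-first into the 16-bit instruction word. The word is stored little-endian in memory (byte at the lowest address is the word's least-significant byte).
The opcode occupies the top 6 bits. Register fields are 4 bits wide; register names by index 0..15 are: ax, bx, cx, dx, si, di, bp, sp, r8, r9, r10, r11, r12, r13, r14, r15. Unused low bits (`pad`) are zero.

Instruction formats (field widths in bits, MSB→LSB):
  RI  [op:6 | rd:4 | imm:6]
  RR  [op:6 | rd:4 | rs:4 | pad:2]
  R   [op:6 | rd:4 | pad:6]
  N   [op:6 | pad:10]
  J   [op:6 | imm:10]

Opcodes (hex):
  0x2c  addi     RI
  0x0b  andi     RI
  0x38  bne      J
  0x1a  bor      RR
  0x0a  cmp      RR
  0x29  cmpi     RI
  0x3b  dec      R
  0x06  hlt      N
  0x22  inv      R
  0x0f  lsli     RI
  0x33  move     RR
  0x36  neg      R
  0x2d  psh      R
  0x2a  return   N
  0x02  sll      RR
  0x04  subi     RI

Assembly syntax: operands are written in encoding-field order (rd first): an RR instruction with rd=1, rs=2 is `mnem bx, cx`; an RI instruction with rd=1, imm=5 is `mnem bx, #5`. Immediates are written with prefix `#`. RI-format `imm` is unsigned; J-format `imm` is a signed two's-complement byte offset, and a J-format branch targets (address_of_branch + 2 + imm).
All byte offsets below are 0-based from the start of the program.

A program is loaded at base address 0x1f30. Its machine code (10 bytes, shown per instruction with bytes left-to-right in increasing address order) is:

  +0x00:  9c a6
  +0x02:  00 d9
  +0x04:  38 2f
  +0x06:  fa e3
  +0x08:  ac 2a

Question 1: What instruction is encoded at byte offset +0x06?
[06] fa e3 → 0xe3fa
  op=0xe3fa>>10=0x38 ⇒ bne (J)
  imm: (w>>0)&0x3ff=0x3fa (s10→-6) → #-6

bne #-6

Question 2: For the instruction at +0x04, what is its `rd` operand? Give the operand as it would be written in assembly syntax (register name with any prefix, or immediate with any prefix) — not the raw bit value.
r12

[04] 38 2f → 0x2f38
  top 6b → 0xb → andi [RI]
  [9:6] rd=12 = r12
  [5:0] imm=56 = #56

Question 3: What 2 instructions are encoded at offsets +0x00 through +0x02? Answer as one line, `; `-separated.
cmpi r10, #28; neg si

@+00  little-endian(9c a6) = 0xa69c
  op=0xa69c>>10=0x29 ⇒ cmpi (RI)
  [9:6] rd=10 = r10
  [5:0] imm=28 = #28
@+02  little-endian(00 d9) = 0xd900
  op=0xd900>>10=0x36 ⇒ neg (R)
  [9:6] rd=4 = si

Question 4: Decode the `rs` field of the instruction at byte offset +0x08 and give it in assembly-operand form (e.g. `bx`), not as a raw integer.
[08] ac 2a → 0x2aac
  top 6b → 0xa → cmp [RR]
  rd: (w>>6)&0xf=0xa → r10
  rs: (w>>2)&0xf=0xb → r11

r11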